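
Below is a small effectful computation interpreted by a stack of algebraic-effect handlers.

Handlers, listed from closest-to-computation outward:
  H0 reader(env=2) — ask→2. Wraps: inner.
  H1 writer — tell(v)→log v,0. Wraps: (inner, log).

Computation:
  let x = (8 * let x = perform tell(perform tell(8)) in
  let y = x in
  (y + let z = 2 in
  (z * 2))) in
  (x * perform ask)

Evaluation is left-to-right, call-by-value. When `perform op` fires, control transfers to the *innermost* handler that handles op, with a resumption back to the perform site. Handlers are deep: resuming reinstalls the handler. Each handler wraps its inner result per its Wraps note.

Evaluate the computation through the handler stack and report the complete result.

Evaluation trace:
tell(8) @ H1 ⇒ log+=8
tell(0) @ H1 ⇒ log+=0
ask @ H0 ⇒ 2
H0 returns 64
H1 returns (64, (8, 0))
= (64, (8, 0))

Answer: (64, (8, 0))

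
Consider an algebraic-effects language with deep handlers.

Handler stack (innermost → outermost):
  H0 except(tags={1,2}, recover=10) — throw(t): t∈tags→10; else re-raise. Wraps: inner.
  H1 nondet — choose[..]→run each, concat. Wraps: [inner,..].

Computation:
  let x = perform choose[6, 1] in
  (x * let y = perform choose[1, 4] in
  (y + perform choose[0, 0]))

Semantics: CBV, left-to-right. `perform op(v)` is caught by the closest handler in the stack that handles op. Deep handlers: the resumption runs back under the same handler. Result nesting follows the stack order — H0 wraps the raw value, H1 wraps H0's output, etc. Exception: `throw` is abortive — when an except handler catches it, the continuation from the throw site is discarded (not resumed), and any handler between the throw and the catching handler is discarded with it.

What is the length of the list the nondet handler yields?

Answer: 8

Step-by-step:
choose[6, 1] @ H1
  branch[0] choose=6:
    choose[1, 4] @ H1
      branch[0] choose=1:
        choose[0, 0] @ H1
          branch[0] choose=0:
            H0 returns 6
            H1 returns [6]
          branch[1] choose=0:
            H0 returns 6
            H1 returns [6]
      branch[1] choose=4:
        choose[0, 0] @ H1
          branch[0] choose=0:
            H0 returns 24
            H1 returns [24]
          branch[1] choose=0:
            H0 returns 24
            H1 returns [24]
  branch[1] choose=1:
    choose[1, 4] @ H1
      branch[0] choose=1:
        choose[0, 0] @ H1
          branch[0] choose=0:
            H0 returns 1
            H1 returns [1]
          branch[1] choose=0:
            H0 returns 1
            H1 returns [1]
      branch[1] choose=4:
        choose[0, 0] @ H1
          branch[0] choose=0:
            H0 returns 4
            H1 returns [4]
          branch[1] choose=0:
            H0 returns 4
            H1 returns [4]
= [6, 6, 24, 24, 1, 1, 4, 4]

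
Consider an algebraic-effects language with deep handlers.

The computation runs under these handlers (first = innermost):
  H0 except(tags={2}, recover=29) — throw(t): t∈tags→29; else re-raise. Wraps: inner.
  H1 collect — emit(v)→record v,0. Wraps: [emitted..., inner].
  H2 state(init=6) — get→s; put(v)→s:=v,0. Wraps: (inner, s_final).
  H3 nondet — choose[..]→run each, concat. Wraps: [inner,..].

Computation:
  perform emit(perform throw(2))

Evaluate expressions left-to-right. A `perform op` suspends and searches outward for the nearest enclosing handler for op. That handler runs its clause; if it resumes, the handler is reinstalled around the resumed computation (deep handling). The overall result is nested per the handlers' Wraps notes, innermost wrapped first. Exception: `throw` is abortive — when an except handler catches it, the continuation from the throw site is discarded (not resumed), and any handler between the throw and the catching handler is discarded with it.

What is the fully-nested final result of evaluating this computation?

Answer: [([29], 6)]

Working:
throw(2) @ H0 caught ⇒ 29
H1 returns [29]
H2 returns ([29], 6)
H3 returns [([29], 6)]
= [([29], 6)]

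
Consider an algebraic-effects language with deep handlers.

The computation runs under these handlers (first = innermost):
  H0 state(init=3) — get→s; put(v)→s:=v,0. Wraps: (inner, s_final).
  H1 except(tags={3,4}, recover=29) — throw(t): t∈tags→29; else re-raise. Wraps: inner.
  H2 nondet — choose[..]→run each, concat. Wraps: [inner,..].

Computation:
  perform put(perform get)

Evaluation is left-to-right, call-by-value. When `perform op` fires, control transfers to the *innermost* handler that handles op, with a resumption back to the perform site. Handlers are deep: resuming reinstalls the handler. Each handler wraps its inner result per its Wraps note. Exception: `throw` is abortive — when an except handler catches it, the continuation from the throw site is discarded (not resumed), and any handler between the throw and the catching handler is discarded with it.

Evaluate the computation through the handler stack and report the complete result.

Answer: [(0, 3)]

Step-by-step:
get @ H0 ⇒ 3
put(3) @ H0 ⇒ s:=3
H0 returns (0, 3)
H1 returns (0, 3)
H2 returns [(0, 3)]
= [(0, 3)]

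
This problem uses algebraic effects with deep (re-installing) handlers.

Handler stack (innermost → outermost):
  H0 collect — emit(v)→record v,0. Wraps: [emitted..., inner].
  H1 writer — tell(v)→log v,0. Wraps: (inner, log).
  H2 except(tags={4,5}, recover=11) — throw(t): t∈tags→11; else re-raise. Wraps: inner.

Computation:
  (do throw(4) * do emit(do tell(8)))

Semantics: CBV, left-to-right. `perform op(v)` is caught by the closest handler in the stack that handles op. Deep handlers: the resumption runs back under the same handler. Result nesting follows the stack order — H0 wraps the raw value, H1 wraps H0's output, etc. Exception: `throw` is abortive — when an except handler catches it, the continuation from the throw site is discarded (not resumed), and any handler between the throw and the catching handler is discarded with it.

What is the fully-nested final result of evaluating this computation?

Answer: 11

Step-by-step:
throw(4) @ H2 caught ⇒ 11
= 11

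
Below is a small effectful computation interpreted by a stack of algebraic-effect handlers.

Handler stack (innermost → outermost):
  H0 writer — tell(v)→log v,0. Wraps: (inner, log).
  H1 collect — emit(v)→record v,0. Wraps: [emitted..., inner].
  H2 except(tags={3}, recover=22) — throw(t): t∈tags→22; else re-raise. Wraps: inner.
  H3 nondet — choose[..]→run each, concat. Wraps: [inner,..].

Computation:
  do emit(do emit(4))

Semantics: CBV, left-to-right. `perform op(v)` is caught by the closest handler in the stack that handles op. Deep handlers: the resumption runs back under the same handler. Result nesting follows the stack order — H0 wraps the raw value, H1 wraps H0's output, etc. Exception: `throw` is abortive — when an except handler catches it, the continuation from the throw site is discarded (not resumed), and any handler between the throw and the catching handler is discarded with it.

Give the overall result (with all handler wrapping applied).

Answer: [[4, 0, (0, ())]]

Step-by-step:
emit(4) @ H1 ⇒ out+=4
emit(0) @ H1 ⇒ out+=0
H0 returns (0, ())
H1 returns [4, 0, (0, ())]
H2 returns [4, 0, (0, ())]
H3 returns [[4, 0, (0, ())]]
= [[4, 0, (0, ())]]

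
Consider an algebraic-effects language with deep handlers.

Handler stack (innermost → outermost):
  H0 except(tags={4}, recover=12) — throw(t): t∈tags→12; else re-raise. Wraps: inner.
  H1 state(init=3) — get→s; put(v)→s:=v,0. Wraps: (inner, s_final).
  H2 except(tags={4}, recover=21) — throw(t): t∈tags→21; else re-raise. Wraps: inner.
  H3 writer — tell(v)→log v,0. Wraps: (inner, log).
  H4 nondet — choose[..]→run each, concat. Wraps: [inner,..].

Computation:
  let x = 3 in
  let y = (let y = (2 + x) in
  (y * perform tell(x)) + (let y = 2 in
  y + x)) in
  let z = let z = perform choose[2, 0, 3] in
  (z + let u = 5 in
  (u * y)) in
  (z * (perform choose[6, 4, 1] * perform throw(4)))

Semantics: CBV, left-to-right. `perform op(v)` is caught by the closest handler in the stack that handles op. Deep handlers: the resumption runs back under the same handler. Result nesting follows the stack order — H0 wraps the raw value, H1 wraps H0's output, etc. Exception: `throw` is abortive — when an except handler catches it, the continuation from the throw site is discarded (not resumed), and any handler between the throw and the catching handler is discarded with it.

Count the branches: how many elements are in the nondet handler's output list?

Step-by-step:
tell(3) @ H3 ⇒ log+=3
choose[2, 0, 3] @ H4
  branch[0] choose=2:
    choose[6, 4, 1] @ H4
      branch[0] choose=6:
        throw(4) @ H0 caught ⇒ 12
        H1 returns (12, 3)
        H2 returns (12, 3)
        H3 returns ((12, 3), (3))
        H4 returns [((12, 3), (3))]
      branch[1] choose=4:
        throw(4) @ H0 caught ⇒ 12
        H1 returns (12, 3)
        H2 returns (12, 3)
        H3 returns ((12, 3), (3))
        H4 returns [((12, 3), (3))]
      branch[2] choose=1:
        throw(4) @ H0 caught ⇒ 12
        H1 returns (12, 3)
        H2 returns (12, 3)
        H3 returns ((12, 3), (3))
        H4 returns [((12, 3), (3))]
  branch[1] choose=0:
    choose[6, 4, 1] @ H4
      branch[0] choose=6:
        throw(4) @ H0 caught ⇒ 12
        H1 returns (12, 3)
        H2 returns (12, 3)
        H3 returns ((12, 3), (3))
        H4 returns [((12, 3), (3))]
      branch[1] choose=4:
        throw(4) @ H0 caught ⇒ 12
        H1 returns (12, 3)
        H2 returns (12, 3)
        H3 returns ((12, 3), (3))
        H4 returns [((12, 3), (3))]
      branch[2] choose=1:
        throw(4) @ H0 caught ⇒ 12
        H1 returns (12, 3)
        H2 returns (12, 3)
        H3 returns ((12, 3), (3))
        H4 returns [((12, 3), (3))]
  branch[2] choose=3:
    choose[6, 4, 1] @ H4
      branch[0] choose=6:
        throw(4) @ H0 caught ⇒ 12
        H1 returns (12, 3)
        H2 returns (12, 3)
        H3 returns ((12, 3), (3))
        H4 returns [((12, 3), (3))]
      branch[1] choose=4:
        throw(4) @ H0 caught ⇒ 12
        H1 returns (12, 3)
        H2 returns (12, 3)
        H3 returns ((12, 3), (3))
        H4 returns [((12, 3), (3))]
      branch[2] choose=1:
        throw(4) @ H0 caught ⇒ 12
        H1 returns (12, 3)
        H2 returns (12, 3)
        H3 returns ((12, 3), (3))
        H4 returns [((12, 3), (3))]
= [((12, 3), (3)), ((12, 3), (3)), ((12, 3), (3)), ((12, 3), (3)), ((12, 3), (3)), ((12, 3), (3)), ((12, 3), (3)), ((12, 3), (3)), ((12, 3), (3))]

Answer: 9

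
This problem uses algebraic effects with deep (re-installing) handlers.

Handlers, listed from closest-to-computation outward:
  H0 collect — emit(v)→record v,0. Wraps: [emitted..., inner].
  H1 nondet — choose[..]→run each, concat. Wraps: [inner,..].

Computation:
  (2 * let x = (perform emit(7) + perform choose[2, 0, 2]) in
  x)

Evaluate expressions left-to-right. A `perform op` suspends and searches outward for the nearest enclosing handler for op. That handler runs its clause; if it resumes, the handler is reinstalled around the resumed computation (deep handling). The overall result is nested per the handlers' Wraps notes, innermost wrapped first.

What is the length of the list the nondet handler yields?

Evaluation trace:
emit(7) @ H0 ⇒ out+=7
choose[2, 0, 2] @ H1
  branch[0] choose=2:
    H0 returns [7, 4]
    H1 returns [[7, 4]]
  branch[1] choose=0:
    H0 returns [7, 0]
    H1 returns [[7, 0]]
  branch[2] choose=2:
    H0 returns [7, 4]
    H1 returns [[7, 4]]
= [[7, 4], [7, 0], [7, 4]]

Answer: 3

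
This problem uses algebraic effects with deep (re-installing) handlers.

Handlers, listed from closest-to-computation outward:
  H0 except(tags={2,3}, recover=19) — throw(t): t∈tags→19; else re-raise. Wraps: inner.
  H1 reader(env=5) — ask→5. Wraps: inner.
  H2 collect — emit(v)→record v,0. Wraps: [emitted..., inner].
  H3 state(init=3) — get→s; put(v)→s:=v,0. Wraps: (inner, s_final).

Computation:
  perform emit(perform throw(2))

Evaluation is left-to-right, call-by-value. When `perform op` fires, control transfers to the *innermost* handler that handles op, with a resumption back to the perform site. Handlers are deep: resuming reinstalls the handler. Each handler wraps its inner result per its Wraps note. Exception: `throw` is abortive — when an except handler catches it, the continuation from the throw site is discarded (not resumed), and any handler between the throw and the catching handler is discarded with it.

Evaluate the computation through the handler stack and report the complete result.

Working:
throw(2) @ H0 caught ⇒ 19
H1 returns 19
H2 returns [19]
H3 returns ([19], 3)
= ([19], 3)

Answer: ([19], 3)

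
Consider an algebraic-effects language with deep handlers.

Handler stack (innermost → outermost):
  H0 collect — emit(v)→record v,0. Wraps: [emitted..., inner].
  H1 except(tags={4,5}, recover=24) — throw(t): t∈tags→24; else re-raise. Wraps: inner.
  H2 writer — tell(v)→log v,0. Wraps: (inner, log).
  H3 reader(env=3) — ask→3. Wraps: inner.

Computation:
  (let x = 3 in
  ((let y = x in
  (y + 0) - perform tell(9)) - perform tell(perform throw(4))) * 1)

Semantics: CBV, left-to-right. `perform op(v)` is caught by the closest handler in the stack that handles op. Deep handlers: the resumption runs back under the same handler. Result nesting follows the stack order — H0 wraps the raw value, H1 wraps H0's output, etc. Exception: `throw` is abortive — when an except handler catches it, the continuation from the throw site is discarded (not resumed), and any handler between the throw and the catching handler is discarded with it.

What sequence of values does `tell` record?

Answer: (9)

Step-by-step:
tell(9) @ H2 ⇒ log+=9
throw(4) @ H1 caught ⇒ 24
H2 returns (24, (9))
H3 returns (24, (9))
= (24, (9))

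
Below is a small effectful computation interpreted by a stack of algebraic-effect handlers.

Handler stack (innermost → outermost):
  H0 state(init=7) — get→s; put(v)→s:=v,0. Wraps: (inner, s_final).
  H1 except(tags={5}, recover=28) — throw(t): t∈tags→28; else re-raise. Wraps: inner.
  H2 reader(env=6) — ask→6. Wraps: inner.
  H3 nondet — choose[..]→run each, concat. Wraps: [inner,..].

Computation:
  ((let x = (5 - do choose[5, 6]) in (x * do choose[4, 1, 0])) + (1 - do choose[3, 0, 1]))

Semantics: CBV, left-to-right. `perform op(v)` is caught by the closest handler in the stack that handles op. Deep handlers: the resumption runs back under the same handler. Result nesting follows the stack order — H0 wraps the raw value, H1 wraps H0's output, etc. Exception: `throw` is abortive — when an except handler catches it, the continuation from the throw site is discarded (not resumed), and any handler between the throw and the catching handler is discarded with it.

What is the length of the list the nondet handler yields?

Evaluation trace:
choose[5, 6] @ H3
  branch[0] choose=5:
    choose[4, 1, 0] @ H3
      branch[0] choose=4:
        choose[3, 0, 1] @ H3
          branch[0] choose=3:
            H0 returns (-2, 7)
            H1 returns (-2, 7)
            H2 returns (-2, 7)
            H3 returns [(-2, 7)]
          branch[1] choose=0:
            H0 returns (1, 7)
            H1 returns (1, 7)
            H2 returns (1, 7)
            H3 returns [(1, 7)]
          branch[2] choose=1:
            H0 returns (0, 7)
            H1 returns (0, 7)
            H2 returns (0, 7)
            H3 returns [(0, 7)]
      branch[1] choose=1:
        choose[3, 0, 1] @ H3
          branch[0] choose=3:
            H0 returns (-2, 7)
            H1 returns (-2, 7)
            H2 returns (-2, 7)
            H3 returns [(-2, 7)]
          branch[1] choose=0:
            H0 returns (1, 7)
            H1 returns (1, 7)
            H2 returns (1, 7)
            H3 returns [(1, 7)]
          branch[2] choose=1:
            H0 returns (0, 7)
            H1 returns (0, 7)
            H2 returns (0, 7)
            H3 returns [(0, 7)]
      branch[2] choose=0:
        choose[3, 0, 1] @ H3
          branch[0] choose=3:
            H0 returns (-2, 7)
            H1 returns (-2, 7)
            H2 returns (-2, 7)
            H3 returns [(-2, 7)]
          branch[1] choose=0:
            H0 returns (1, 7)
            H1 returns (1, 7)
            H2 returns (1, 7)
            H3 returns [(1, 7)]
          branch[2] choose=1:
            H0 returns (0, 7)
            H1 returns (0, 7)
            H2 returns (0, 7)
            H3 returns [(0, 7)]
  branch[1] choose=6:
    choose[4, 1, 0] @ H3
      branch[0] choose=4:
        choose[3, 0, 1] @ H3
          branch[0] choose=3:
            H0 returns (-6, 7)
            H1 returns (-6, 7)
            H2 returns (-6, 7)
            H3 returns [(-6, 7)]
          branch[1] choose=0:
            H0 returns (-3, 7)
            H1 returns (-3, 7)
            H2 returns (-3, 7)
            H3 returns [(-3, 7)]
          branch[2] choose=1:
            H0 returns (-4, 7)
            H1 returns (-4, 7)
            H2 returns (-4, 7)
            H3 returns [(-4, 7)]
      branch[1] choose=1:
        choose[3, 0, 1] @ H3
          branch[0] choose=3:
            H0 returns (-3, 7)
            H1 returns (-3, 7)
            H2 returns (-3, 7)
            H3 returns [(-3, 7)]
          branch[1] choose=0:
            H0 returns (0, 7)
            H1 returns (0, 7)
            H2 returns (0, 7)
            H3 returns [(0, 7)]
          branch[2] choose=1:
            H0 returns (-1, 7)
            H1 returns (-1, 7)
            H2 returns (-1, 7)
            H3 returns [(-1, 7)]
      branch[2] choose=0:
        choose[3, 0, 1] @ H3
          branch[0] choose=3:
            H0 returns (-2, 7)
            H1 returns (-2, 7)
            H2 returns (-2, 7)
            H3 returns [(-2, 7)]
          branch[1] choose=0:
            H0 returns (1, 7)
            H1 returns (1, 7)
            H2 returns (1, 7)
            H3 returns [(1, 7)]
          branch[2] choose=1:
            H0 returns (0, 7)
            H1 returns (0, 7)
            H2 returns (0, 7)
            H3 returns [(0, 7)]
= [(-2, 7), (1, 7), (0, 7), (-2, 7), (1, 7), (0, 7), (-2, 7), (1, 7), (0, 7), (-6, 7), (-3, 7), (-4, 7), (-3, 7), (0, 7), (-1, 7), (-2, 7), (1, 7), (0, 7)]

Answer: 18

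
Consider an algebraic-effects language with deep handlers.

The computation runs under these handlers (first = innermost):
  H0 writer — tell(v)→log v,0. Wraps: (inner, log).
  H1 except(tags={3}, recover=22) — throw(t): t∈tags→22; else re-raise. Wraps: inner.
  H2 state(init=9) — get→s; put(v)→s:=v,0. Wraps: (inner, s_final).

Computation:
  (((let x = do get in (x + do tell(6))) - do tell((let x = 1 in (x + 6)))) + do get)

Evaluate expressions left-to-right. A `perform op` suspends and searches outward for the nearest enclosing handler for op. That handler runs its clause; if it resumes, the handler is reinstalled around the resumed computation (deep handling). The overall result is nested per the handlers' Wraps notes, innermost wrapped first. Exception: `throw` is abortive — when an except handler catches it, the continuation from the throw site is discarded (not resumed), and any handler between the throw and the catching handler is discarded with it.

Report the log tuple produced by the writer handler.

Step-by-step:
get @ H2 ⇒ 9
tell(6) @ H0 ⇒ log+=6
tell(7) @ H0 ⇒ log+=7
get @ H2 ⇒ 9
H0 returns (18, (6, 7))
H1 returns (18, (6, 7))
H2 returns ((18, (6, 7)), 9)
= ((18, (6, 7)), 9)

Answer: (6, 7)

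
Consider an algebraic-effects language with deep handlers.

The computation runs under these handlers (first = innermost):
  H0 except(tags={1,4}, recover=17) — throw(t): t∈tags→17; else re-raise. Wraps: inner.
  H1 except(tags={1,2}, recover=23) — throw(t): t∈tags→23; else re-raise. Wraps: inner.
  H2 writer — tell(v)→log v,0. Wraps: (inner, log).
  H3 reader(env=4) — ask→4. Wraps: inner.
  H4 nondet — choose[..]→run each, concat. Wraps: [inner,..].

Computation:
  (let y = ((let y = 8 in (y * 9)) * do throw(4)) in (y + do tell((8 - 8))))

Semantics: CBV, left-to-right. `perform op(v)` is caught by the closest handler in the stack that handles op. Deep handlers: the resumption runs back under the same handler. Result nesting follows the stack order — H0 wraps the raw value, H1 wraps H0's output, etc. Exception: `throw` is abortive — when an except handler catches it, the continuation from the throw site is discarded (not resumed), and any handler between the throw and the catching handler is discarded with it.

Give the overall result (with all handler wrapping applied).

Step-by-step:
throw(4) @ H0 caught ⇒ 17
H1 returns 17
H2 returns (17, ())
H3 returns (17, ())
H4 returns [(17, ())]
= [(17, ())]

Answer: [(17, ())]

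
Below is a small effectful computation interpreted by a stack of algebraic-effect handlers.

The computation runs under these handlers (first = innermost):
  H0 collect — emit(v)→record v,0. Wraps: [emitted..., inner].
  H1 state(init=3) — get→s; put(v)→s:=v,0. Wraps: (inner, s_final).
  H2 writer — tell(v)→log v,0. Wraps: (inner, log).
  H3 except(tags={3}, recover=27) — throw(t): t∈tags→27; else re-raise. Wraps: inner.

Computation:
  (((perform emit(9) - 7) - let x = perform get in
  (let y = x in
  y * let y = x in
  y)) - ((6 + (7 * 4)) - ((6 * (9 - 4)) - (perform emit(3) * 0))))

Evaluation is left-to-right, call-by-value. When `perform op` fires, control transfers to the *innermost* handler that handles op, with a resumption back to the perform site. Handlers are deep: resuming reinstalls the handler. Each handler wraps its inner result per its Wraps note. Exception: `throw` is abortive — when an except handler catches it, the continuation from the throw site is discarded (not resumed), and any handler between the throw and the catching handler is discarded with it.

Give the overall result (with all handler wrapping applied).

Working:
emit(9) @ H0 ⇒ out+=9
get @ H1 ⇒ 3
emit(3) @ H0 ⇒ out+=3
H0 returns [9, 3, -20]
H1 returns ([9, 3, -20], 3)
H2 returns (([9, 3, -20], 3), ())
H3 returns (([9, 3, -20], 3), ())
= (([9, 3, -20], 3), ())

Answer: (([9, 3, -20], 3), ())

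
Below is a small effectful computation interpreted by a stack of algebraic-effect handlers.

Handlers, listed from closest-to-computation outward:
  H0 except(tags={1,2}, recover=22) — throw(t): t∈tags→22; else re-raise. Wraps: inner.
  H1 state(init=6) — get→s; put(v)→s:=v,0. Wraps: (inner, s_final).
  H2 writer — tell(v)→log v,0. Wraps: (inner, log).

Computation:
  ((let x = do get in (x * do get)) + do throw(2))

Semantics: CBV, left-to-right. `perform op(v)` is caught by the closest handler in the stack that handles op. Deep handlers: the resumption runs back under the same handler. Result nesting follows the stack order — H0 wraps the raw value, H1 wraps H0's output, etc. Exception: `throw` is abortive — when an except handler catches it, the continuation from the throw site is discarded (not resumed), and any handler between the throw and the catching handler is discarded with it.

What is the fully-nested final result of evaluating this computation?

Evaluation trace:
get @ H1 ⇒ 6
get @ H1 ⇒ 6
throw(2) @ H0 caught ⇒ 22
H1 returns (22, 6)
H2 returns ((22, 6), ())
= ((22, 6), ())

Answer: ((22, 6), ())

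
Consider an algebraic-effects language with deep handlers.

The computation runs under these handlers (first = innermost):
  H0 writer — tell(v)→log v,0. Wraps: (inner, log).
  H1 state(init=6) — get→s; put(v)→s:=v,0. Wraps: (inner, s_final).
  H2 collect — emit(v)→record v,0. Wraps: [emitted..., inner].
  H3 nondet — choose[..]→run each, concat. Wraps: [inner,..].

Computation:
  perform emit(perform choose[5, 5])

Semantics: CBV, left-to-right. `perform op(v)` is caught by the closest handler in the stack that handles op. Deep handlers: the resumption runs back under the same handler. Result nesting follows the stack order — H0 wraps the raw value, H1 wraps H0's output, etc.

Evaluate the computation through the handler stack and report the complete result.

Step-by-step:
choose[5, 5] @ H3
  branch[0] choose=5:
    emit(5) @ H2 ⇒ out+=5
    H0 returns (0, ())
    H1 returns ((0, ()), 6)
    H2 returns [5, ((0, ()), 6)]
    H3 returns [[5, ((0, ()), 6)]]
  branch[1] choose=5:
    emit(5) @ H2 ⇒ out+=5
    H0 returns (0, ())
    H1 returns ((0, ()), 6)
    H2 returns [5, ((0, ()), 6)]
    H3 returns [[5, ((0, ()), 6)]]
= [[5, ((0, ()), 6)], [5, ((0, ()), 6)]]

Answer: [[5, ((0, ()), 6)], [5, ((0, ()), 6)]]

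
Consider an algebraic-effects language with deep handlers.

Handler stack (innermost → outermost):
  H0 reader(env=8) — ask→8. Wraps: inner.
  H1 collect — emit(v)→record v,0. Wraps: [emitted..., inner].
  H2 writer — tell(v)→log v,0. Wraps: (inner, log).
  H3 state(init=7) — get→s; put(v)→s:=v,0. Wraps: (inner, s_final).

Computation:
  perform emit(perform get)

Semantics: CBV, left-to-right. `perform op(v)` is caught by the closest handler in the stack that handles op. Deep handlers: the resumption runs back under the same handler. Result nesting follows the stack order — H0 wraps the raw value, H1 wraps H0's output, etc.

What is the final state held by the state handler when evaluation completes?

Answer: 7

Step-by-step:
get @ H3 ⇒ 7
emit(7) @ H1 ⇒ out+=7
H0 returns 0
H1 returns [7, 0]
H2 returns ([7, 0], ())
H3 returns (([7, 0], ()), 7)
= (([7, 0], ()), 7)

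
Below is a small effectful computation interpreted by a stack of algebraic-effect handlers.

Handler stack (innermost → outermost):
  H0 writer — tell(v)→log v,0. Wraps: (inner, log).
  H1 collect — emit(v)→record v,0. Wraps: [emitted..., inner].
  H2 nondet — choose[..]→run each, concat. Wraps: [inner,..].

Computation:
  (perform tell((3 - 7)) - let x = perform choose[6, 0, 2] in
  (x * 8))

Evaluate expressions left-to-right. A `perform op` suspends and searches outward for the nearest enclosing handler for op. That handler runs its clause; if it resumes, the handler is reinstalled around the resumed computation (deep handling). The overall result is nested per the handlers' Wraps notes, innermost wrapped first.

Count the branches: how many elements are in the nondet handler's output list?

Answer: 3

Step-by-step:
tell(-4) @ H0 ⇒ log+=-4
choose[6, 0, 2] @ H2
  branch[0] choose=6:
    H0 returns (-48, (-4))
    H1 returns [(-48, (-4))]
    H2 returns [[(-48, (-4))]]
  branch[1] choose=0:
    H0 returns (0, (-4))
    H1 returns [(0, (-4))]
    H2 returns [[(0, (-4))]]
  branch[2] choose=2:
    H0 returns (-16, (-4))
    H1 returns [(-16, (-4))]
    H2 returns [[(-16, (-4))]]
= [[(-48, (-4))], [(0, (-4))], [(-16, (-4))]]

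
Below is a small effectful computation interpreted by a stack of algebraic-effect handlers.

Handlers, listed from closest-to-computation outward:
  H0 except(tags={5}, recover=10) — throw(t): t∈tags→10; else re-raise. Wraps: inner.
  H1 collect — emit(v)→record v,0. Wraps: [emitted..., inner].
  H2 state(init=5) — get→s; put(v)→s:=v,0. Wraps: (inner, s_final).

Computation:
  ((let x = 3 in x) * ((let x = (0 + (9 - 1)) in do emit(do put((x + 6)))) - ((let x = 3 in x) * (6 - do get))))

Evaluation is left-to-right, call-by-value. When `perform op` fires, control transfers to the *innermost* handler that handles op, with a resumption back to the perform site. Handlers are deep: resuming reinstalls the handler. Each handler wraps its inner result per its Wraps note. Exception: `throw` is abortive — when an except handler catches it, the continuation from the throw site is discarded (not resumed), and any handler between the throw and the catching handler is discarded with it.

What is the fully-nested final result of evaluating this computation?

Answer: ([0, 72], 14)

Evaluation trace:
put(14) @ H2 ⇒ s:=14
emit(0) @ H1 ⇒ out+=0
get @ H2 ⇒ 14
H0 returns 72
H1 returns [0, 72]
H2 returns ([0, 72], 14)
= ([0, 72], 14)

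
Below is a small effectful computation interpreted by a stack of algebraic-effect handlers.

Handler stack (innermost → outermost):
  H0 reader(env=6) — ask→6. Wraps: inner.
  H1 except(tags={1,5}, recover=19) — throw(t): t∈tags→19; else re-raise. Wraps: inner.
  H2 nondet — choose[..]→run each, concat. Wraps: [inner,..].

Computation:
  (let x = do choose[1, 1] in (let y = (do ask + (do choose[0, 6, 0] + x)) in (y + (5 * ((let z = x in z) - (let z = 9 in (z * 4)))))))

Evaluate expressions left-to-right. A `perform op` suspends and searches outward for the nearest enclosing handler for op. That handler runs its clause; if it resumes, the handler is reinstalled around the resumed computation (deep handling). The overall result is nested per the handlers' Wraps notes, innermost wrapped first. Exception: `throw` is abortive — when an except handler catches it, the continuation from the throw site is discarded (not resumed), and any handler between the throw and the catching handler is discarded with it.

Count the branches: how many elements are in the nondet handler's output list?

Step-by-step:
choose[1, 1] @ H2
  branch[0] choose=1:
    ask @ H0 ⇒ 6
    choose[0, 6, 0] @ H2
      branch[0] choose=0:
        H0 returns -168
        H1 returns -168
        H2 returns [-168]
      branch[1] choose=6:
        H0 returns -162
        H1 returns -162
        H2 returns [-162]
      branch[2] choose=0:
        H0 returns -168
        H1 returns -168
        H2 returns [-168]
  branch[1] choose=1:
    ask @ H0 ⇒ 6
    choose[0, 6, 0] @ H2
      branch[0] choose=0:
        H0 returns -168
        H1 returns -168
        H2 returns [-168]
      branch[1] choose=6:
        H0 returns -162
        H1 returns -162
        H2 returns [-162]
      branch[2] choose=0:
        H0 returns -168
        H1 returns -168
        H2 returns [-168]
= [-168, -162, -168, -168, -162, -168]

Answer: 6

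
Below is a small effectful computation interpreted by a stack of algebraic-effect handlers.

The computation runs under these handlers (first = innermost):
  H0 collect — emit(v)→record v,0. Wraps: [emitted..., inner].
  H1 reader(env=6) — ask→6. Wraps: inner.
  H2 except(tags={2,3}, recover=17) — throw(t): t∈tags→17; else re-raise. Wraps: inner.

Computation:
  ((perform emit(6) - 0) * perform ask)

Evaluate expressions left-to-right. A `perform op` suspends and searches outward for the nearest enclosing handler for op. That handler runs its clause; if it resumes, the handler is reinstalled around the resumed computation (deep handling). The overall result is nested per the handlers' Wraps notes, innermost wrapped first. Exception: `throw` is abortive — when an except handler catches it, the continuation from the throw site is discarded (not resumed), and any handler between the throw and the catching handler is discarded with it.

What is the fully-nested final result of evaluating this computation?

Answer: [6, 0]

Step-by-step:
emit(6) @ H0 ⇒ out+=6
ask @ H1 ⇒ 6
H0 returns [6, 0]
H1 returns [6, 0]
H2 returns [6, 0]
= [6, 0]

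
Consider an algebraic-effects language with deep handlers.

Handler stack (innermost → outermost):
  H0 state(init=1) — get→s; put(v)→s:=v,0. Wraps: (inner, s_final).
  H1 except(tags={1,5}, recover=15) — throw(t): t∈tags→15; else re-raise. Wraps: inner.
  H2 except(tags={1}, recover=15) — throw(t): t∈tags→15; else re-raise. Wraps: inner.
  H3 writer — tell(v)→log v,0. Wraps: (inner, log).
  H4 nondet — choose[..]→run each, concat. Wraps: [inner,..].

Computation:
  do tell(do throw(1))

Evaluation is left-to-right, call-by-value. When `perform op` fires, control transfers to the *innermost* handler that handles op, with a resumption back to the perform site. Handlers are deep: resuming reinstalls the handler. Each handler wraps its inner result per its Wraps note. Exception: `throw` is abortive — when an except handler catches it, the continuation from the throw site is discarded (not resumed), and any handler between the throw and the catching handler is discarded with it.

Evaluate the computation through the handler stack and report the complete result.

Answer: [(15, ())]

Step-by-step:
throw(1) @ H1 caught ⇒ 15
H2 returns 15
H3 returns (15, ())
H4 returns [(15, ())]
= [(15, ())]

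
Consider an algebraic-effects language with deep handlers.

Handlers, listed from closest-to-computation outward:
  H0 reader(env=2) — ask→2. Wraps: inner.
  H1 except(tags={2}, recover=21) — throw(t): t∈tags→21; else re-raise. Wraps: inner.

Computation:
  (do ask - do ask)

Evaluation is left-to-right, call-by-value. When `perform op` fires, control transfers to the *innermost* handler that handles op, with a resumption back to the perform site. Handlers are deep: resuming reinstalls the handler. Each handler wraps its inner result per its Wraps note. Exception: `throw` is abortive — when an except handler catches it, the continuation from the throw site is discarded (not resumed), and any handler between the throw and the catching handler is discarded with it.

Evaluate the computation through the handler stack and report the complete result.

Answer: 0

Step-by-step:
ask @ H0 ⇒ 2
ask @ H0 ⇒ 2
H0 returns 0
H1 returns 0
= 0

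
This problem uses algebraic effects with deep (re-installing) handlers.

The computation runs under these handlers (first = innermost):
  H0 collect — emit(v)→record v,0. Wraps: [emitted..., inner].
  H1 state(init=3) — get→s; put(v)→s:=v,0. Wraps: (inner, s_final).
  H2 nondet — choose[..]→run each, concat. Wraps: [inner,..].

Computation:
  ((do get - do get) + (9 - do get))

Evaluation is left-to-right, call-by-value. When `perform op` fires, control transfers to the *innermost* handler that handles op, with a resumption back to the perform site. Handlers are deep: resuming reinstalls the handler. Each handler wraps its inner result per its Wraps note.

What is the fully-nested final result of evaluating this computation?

Answer: [([6], 3)]

Step-by-step:
get @ H1 ⇒ 3
get @ H1 ⇒ 3
get @ H1 ⇒ 3
H0 returns [6]
H1 returns ([6], 3)
H2 returns [([6], 3)]
= [([6], 3)]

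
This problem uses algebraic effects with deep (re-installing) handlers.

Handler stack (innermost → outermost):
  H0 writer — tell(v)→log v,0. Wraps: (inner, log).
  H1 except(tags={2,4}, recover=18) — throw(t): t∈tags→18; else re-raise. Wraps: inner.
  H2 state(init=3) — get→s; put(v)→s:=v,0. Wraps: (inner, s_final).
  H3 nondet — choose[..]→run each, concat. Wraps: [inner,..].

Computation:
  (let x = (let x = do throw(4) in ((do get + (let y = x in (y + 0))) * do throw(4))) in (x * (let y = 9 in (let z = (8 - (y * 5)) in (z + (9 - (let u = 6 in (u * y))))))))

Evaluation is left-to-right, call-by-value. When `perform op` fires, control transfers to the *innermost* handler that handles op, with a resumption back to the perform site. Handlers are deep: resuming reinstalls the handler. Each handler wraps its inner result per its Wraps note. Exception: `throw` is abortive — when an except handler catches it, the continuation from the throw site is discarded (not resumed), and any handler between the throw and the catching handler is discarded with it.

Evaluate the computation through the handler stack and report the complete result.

Step-by-step:
throw(4) @ H1 caught ⇒ 18
H2 returns (18, 3)
H3 returns [(18, 3)]
= [(18, 3)]

Answer: [(18, 3)]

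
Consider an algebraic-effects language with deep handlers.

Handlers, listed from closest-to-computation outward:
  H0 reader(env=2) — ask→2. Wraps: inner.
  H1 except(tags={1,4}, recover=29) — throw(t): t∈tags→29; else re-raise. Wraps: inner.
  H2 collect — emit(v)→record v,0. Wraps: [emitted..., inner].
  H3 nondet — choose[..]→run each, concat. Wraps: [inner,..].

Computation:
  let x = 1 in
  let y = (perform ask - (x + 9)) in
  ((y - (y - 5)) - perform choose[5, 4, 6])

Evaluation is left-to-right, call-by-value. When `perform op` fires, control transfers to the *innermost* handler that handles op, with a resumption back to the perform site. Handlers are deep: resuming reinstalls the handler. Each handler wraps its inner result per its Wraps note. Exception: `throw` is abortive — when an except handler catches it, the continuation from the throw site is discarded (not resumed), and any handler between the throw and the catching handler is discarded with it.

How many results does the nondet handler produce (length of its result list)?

Answer: 3

Step-by-step:
ask @ H0 ⇒ 2
choose[5, 4, 6] @ H3
  branch[0] choose=5:
    H0 returns 0
    H1 returns 0
    H2 returns [0]
    H3 returns [[0]]
  branch[1] choose=4:
    H0 returns 1
    H1 returns 1
    H2 returns [1]
    H3 returns [[1]]
  branch[2] choose=6:
    H0 returns -1
    H1 returns -1
    H2 returns [-1]
    H3 returns [[-1]]
= [[0], [1], [-1]]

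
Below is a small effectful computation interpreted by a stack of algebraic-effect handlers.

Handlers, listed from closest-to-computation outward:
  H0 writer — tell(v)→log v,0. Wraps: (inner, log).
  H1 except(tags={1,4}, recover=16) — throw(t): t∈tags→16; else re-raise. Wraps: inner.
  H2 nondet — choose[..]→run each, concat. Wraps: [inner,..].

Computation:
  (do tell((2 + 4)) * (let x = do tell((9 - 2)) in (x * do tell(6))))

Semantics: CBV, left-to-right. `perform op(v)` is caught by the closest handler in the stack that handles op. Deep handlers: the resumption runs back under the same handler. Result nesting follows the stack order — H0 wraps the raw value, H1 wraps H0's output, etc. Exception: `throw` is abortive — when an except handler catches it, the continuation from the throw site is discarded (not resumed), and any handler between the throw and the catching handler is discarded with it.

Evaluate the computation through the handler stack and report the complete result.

Working:
tell(6) @ H0 ⇒ log+=6
tell(7) @ H0 ⇒ log+=7
tell(6) @ H0 ⇒ log+=6
H0 returns (0, (6, 7, 6))
H1 returns (0, (6, 7, 6))
H2 returns [(0, (6, 7, 6))]
= [(0, (6, 7, 6))]

Answer: [(0, (6, 7, 6))]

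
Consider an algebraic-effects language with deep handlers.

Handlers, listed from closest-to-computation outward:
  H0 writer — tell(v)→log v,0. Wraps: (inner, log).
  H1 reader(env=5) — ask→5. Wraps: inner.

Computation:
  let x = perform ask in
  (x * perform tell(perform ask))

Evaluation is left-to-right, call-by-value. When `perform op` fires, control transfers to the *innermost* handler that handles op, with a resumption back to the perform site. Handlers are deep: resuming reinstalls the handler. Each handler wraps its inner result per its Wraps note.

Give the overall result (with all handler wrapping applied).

Answer: (0, (5))

Step-by-step:
ask @ H1 ⇒ 5
ask @ H1 ⇒ 5
tell(5) @ H0 ⇒ log+=5
H0 returns (0, (5))
H1 returns (0, (5))
= (0, (5))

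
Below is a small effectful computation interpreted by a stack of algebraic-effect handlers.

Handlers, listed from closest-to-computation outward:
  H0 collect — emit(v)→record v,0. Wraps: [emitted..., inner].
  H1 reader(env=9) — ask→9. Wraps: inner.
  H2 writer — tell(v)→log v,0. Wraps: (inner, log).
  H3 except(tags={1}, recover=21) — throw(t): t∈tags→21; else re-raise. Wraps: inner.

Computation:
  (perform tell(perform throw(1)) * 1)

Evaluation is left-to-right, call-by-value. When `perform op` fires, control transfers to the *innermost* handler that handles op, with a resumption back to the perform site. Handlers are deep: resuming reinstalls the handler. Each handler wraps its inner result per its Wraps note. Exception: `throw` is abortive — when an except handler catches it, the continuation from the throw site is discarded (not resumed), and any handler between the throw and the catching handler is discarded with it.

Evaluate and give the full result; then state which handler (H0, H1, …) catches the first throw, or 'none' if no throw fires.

Step-by-step:
throw(1) @ H3 caught ⇒ 21
= 21

Answer: 21 ; first throw caught by: H3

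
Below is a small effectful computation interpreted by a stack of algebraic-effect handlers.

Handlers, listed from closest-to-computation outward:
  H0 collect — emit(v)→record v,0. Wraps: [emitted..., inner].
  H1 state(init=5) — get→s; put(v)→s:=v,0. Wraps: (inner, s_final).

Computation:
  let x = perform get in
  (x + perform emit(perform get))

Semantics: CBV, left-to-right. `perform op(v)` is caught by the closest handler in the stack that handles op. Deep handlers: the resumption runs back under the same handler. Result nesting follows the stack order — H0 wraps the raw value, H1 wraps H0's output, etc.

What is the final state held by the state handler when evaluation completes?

Answer: 5

Step-by-step:
get @ H1 ⇒ 5
get @ H1 ⇒ 5
emit(5) @ H0 ⇒ out+=5
H0 returns [5, 5]
H1 returns ([5, 5], 5)
= ([5, 5], 5)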